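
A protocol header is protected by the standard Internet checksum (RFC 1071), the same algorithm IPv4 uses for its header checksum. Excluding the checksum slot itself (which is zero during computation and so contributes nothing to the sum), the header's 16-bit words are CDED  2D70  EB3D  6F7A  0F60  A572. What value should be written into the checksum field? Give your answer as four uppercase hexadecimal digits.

One's-complement addition (fold any carry out of bit 15 back into bit 0):
  0xCDED + 0x2D70 = 0x0FB5D
  0xFB5D + 0xEB3D = 0x1E69A → wrap carry → 0xE69B
  0xE69B + 0x6F7A = 0x15615 → wrap carry → 0x5616
  0x5616 + 0x0F60 = 0x06576
  0x6576 + 0xA572 = 0x10AE8 → wrap carry → 0x0AE9
One's-complement sum = 0x0AE9.
Checksum = ~0x0AE9 & 0xFFFF = 0xF516.

F516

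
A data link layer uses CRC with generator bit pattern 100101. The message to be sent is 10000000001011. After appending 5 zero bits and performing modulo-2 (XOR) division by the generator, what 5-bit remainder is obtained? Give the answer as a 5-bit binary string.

Append 5 zeros: 1000000000101100000. Divide by 100101 (XOR where the leading bit is 1):
  pos 0: 100000 XOR 100101 = 000101
  pos 3: 101000 XOR 100101 = 001101
  pos 5: 110101 XOR 100101 = 010000
  pos 6: 100000 XOR 100101 = 000101
  pos 9: 101110 XOR 100101 = 001011
  pos 11: 101100 XOR 100101 = 001001
  pos 13: 100100 XOR 100101 = 000001
Remainder (last 5 bits) = 00001. This is the CRC / FCS.

00001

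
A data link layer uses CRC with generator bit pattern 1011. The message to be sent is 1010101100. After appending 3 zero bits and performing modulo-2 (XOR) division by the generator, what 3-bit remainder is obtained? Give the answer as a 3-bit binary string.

Append 3 zeros: 1010101100000. Divide by 1011 (XOR where the leading bit is 1):
  pos 0: 1010 XOR 1011 = 0001
  pos 3: 1101 XOR 1011 = 0110
  pos 4: 1101 XOR 1011 = 0110
  pos 5: 1100 XOR 1011 = 0111
  pos 6: 1110 XOR 1011 = 0101
  pos 7: 1010 XOR 1011 = 0001
Remainder (last 3 bits) = 100. This is the CRC / FCS.

100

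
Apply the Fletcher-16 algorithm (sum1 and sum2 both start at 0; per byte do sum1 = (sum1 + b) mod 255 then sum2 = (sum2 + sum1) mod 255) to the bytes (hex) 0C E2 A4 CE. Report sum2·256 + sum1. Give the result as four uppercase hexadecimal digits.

Running sums (mod 255):
  after byte 0 (0C): sum1=12, sum2=12
  after byte 1 (E2): sum1=238, sum2=250
  after byte 2 (A4): sum1=147, sum2=142
  after byte 3 (CE): sum1=98, sum2=240
Checksum = sum2·256 + sum1 = 240·256 + 98 = 61538 = 0xF062.

F062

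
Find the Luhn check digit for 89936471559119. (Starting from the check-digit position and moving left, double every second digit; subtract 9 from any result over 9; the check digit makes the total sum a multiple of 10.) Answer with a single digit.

Partial digits right→left: 9 1 1 9 5 5 1 7 4 6 3 9 9 8
Double every second digit counting from the check-digit position (so the 1st, 3rd, 5th, ... of the partial from the right).
  doubled (with −9 where >9): 9 2 1 2 8 6 9 → sum 37
  kept as-is: 1 9 5 7 6 9 8 → sum 45
Total = 37 + 45 = 82.
Check digit = (10 − (82 mod 10)) mod 10 = 8.

8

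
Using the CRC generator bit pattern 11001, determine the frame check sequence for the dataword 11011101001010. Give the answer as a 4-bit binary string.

Append 4 zeros: 110111010010100000. Divide by 11001 (XOR where the leading bit is 1):
  pos 0: 11011 XOR 11001 = 00010
  pos 3: 10101 XOR 11001 = 01100
  pos 4: 11000 XOR 11001 = 00001
  pos 8: 10101 XOR 11001 = 01100
  pos 9: 11000 XOR 11001 = 00001
  pos 13: 10000 XOR 11001 = 01001
Remainder (last 4 bits) = 1001. This is the CRC / FCS.

1001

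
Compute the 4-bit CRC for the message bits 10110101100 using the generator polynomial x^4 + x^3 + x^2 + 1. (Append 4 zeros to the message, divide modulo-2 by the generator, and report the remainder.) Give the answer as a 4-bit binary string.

0000

Append 4 zeros: 101101011000000. Divide by 11101 (XOR where the leading bit is 1):
  pos 0: 10110 XOR 11101 = 01011
  pos 1: 10111 XOR 11101 = 01010
  pos 2: 10100 XOR 11101 = 01001
  pos 3: 10011 XOR 11101 = 01110
  pos 4: 11101 XOR 11101 = 00000
Remainder (last 4 bits) = 0000. This is the CRC / FCS.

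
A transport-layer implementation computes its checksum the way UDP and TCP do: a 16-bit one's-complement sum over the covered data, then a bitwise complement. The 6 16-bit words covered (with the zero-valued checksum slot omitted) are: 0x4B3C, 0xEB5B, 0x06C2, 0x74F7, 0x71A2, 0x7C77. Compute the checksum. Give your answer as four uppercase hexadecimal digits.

5F94

One's-complement addition (fold any carry out of bit 15 back into bit 0):
  0x4B3C + 0xEB5B = 0x13697 → wrap carry → 0x3698
  0x3698 + 0x06C2 = 0x03D5A
  0x3D5A + 0x74F7 = 0x0B251
  0xB251 + 0x71A2 = 0x123F3 → wrap carry → 0x23F4
  0x23F4 + 0x7C77 = 0x0A06B
One's-complement sum = 0xA06B.
Checksum = ~0xA06B & 0xFFFF = 0x5F94.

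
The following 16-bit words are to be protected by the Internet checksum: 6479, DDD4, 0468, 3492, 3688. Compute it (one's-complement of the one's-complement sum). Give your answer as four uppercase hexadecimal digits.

One's-complement addition (fold any carry out of bit 15 back into bit 0):
  0x6479 + 0xDDD4 = 0x1424D → wrap carry → 0x424E
  0x424E + 0x0468 = 0x046B6
  0x46B6 + 0x3492 = 0x07B48
  0x7B48 + 0x3688 = 0x0B1D0
One's-complement sum = 0xB1D0.
Checksum = ~0xB1D0 & 0xFFFF = 0x4E2F.

4E2F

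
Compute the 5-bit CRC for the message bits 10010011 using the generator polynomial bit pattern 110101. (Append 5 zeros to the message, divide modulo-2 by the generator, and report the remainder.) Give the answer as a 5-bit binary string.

01111

Append 5 zeros: 1001001100000. Divide by 110101 (XOR where the leading bit is 1):
  pos 0: 100100 XOR 110101 = 010001
  pos 1: 100011 XOR 110101 = 010110
  pos 2: 101101 XOR 110101 = 011000
  pos 3: 110000 XOR 110101 = 000101
  pos 6: 101000 XOR 110101 = 011101
  pos 7: 111010 XOR 110101 = 001111
Remainder (last 5 bits) = 01111. This is the CRC / FCS.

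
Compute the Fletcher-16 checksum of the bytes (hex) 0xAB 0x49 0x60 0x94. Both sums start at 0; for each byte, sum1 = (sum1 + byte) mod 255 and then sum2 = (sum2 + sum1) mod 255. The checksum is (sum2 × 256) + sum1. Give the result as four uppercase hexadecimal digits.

DFE9

Running sums (mod 255):
  after byte 0 (0xAB): sum1=171, sum2=171
  after byte 1 (0x49): sum1=244, sum2=160
  after byte 2 (0x60): sum1=85, sum2=245
  after byte 3 (0x94): sum1=233, sum2=223
Checksum = sum2·256 + sum1 = 223·256 + 233 = 57321 = 0xDFE9.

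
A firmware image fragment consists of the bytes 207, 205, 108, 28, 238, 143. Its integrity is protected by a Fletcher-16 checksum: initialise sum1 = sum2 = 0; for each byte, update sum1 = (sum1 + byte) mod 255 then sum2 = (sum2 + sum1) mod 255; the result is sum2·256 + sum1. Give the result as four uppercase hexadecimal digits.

Running sums (mod 255):
  after byte 0 (207): sum1=207, sum2=207
  after byte 1 (205): sum1=157, sum2=109
  after byte 2 (108): sum1=10, sum2=119
  after byte 3 (28): sum1=38, sum2=157
  after byte 4 (238): sum1=21, sum2=178
  after byte 5 (143): sum1=164, sum2=87
Checksum = sum2·256 + sum1 = 87·256 + 164 = 22436 = 0x57A4.

57A4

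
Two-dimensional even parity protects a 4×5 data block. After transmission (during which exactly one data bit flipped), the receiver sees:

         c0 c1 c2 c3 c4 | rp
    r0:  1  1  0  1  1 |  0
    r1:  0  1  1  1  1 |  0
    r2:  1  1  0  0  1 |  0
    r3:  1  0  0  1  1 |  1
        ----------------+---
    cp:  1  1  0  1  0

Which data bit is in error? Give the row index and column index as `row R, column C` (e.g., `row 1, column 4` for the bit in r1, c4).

row 2, column 2

Recompute each row's even parity and compare to rp:
  r0: data parity 0, sent rp 0 → ok
  r1: data parity 0, sent rp 0 → ok
  r2: data parity 1, sent rp 0 → mismatch
  r3: data parity 1, sent rp 1 → ok
Recompute each column's even parity and compare to cp:
  c0: data parity 1, sent cp 1 → ok
  c1: data parity 1, sent cp 1 → ok
  c2: data parity 1, sent cp 0 → mismatch
  c3: data parity 1, sent cp 1 → ok
  c4: data parity 0, sent cp 0 → ok
Exactly one row (r2) and one column (c2) fail → the flipped bit is at their intersection.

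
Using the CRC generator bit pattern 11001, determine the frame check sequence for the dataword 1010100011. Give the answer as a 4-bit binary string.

Append 4 zeros: 10101000110000. Divide by 11001 (XOR where the leading bit is 1):
  pos 0: 10101 XOR 11001 = 01100
  pos 1: 11000 XOR 11001 = 00001
  pos 5: 10011 XOR 11001 = 01010
  pos 6: 10100 XOR 11001 = 01101
  pos 7: 11010 XOR 11001 = 00011
Remainder (last 4 bits) = 1100. This is the CRC / FCS.

1100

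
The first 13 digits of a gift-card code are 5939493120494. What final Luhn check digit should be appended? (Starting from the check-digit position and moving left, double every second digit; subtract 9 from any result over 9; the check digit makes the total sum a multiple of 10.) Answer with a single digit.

2

Partial digits right→left: 4 9 4 0 2 1 3 9 4 9 3 9 5
Double every second digit counting from the check-digit position (so the 1st, 3rd, 5th, ... of the partial from the right).
  doubled (with −9 where >9): 8 8 4 6 8 6 1 → sum 41
  kept as-is: 9 0 1 9 9 9 → sum 37
Total = 41 + 37 = 78.
Check digit = (10 − (78 mod 10)) mod 10 = 2.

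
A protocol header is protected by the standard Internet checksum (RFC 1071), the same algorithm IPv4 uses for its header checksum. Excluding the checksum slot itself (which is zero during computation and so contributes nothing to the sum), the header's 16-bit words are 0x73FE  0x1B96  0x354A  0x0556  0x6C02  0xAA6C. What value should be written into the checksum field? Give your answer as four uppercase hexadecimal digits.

One's-complement addition (fold any carry out of bit 15 back into bit 0):
  0x73FE + 0x1B96 = 0x08F94
  0x8F94 + 0x354A = 0x0C4DE
  0xC4DE + 0x0556 = 0x0CA34
  0xCA34 + 0x6C02 = 0x13636 → wrap carry → 0x3637
  0x3637 + 0xAA6C = 0x0E0A3
One's-complement sum = 0xE0A3.
Checksum = ~0xE0A3 & 0xFFFF = 0x1F5C.

1F5C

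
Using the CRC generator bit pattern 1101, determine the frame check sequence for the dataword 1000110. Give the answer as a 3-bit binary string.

Append 3 zeros: 1000110000. Divide by 1101 (XOR where the leading bit is 1):
  pos 0: 1000 XOR 1101 = 0101
  pos 1: 1011 XOR 1101 = 0110
  pos 2: 1101 XOR 1101 = 0000
Remainder (last 3 bits) = 000. This is the CRC / FCS.

000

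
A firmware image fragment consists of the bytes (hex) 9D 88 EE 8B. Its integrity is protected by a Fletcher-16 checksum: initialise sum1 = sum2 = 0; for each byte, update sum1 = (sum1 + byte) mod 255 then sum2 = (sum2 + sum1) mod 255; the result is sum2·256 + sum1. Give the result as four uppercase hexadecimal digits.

Running sums (mod 255):
  after byte 0 (9D): sum1=157, sum2=157
  after byte 1 (88): sum1=38, sum2=195
  after byte 2 (EE): sum1=21, sum2=216
  after byte 3 (8B): sum1=160, sum2=121
Checksum = sum2·256 + sum1 = 121·256 + 160 = 31136 = 0x79A0.

79A0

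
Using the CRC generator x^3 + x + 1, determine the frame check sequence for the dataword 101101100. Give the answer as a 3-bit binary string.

010

Append 3 zeros: 101101100000. Divide by 1011 (XOR where the leading bit is 1):
  pos 0: 1011 XOR 1011 = 0000
  pos 5: 1100 XOR 1011 = 0111
  pos 6: 1110 XOR 1011 = 0101
  pos 7: 1010 XOR 1011 = 0001
Remainder (last 3 bits) = 010. This is the CRC / FCS.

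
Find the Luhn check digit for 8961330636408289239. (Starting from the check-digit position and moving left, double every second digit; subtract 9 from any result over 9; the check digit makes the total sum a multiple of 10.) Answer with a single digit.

4

Partial digits right→left: 9 3 2 9 8 2 8 0 4 6 3 6 0 3 3 1 6 9 8
Double every second digit counting from the check-digit position (so the 1st, 3rd, 5th, ... of the partial from the right).
  doubled (with −9 where >9): 9 4 7 7 8 6 0 6 3 7 → sum 57
  kept as-is: 3 9 2 0 6 6 3 1 9 → sum 39
Total = 57 + 39 = 96.
Check digit = (10 − (96 mod 10)) mod 10 = 4.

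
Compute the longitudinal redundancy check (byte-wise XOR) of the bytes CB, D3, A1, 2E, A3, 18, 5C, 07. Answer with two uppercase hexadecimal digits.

77

XOR the bytes together:
  start with 0xCB
  0xCB ⊕ 0xD3 = 0x18
  0x18 ⊕ 0xA1 = 0xB9
  0xB9 ⊕ 0x2E = 0x97
  0x97 ⊕ 0xA3 = 0x34
  0x34 ⊕ 0x18 = 0x2C
  0x2C ⊕ 0x5C = 0x70
  0x70 ⊕ 0x07 = 0x77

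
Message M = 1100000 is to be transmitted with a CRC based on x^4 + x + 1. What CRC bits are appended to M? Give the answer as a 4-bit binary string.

1101

Append 4 zeros: 11000000000. Divide by 10011 (XOR where the leading bit is 1):
  pos 0: 11000 XOR 10011 = 01011
  pos 1: 10110 XOR 10011 = 00101
  pos 3: 10100 XOR 10011 = 00111
  pos 5: 11100 XOR 10011 = 01111
  pos 6: 11110 XOR 10011 = 01101
Remainder (last 4 bits) = 1101. This is the CRC / FCS.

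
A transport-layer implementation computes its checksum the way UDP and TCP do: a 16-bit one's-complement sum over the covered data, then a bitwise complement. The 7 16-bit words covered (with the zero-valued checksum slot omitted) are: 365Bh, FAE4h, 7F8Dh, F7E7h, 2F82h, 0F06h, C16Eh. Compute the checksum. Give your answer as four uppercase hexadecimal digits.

One's-complement addition (fold any carry out of bit 15 back into bit 0):
  0x365B + 0xFAE4 = 0x1313F → wrap carry → 0x3140
  0x3140 + 0x7F8D = 0x0B0CD
  0xB0CD + 0xF7E7 = 0x1A8B4 → wrap carry → 0xA8B5
  0xA8B5 + 0x2F82 = 0x0D837
  0xD837 + 0x0F06 = 0x0E73D
  0xE73D + 0xC16E = 0x1A8AB → wrap carry → 0xA8AC
One's-complement sum = 0xA8AC.
Checksum = ~0xA8AC & 0xFFFF = 0x5753.

5753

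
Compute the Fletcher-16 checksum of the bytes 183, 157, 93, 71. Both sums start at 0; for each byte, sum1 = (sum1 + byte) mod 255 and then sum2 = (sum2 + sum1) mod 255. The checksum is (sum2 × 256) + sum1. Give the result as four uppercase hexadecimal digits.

Running sums (mod 255):
  after byte 0 (183): sum1=183, sum2=183
  after byte 1 (157): sum1=85, sum2=13
  after byte 2 (93): sum1=178, sum2=191
  after byte 3 (71): sum1=249, sum2=185
Checksum = sum2·256 + sum1 = 185·256 + 249 = 47609 = 0xB9F9.

B9F9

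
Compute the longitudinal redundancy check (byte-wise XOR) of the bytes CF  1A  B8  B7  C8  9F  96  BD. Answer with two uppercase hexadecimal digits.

A6

XOR the bytes together:
  start with 0xCF
  0xCF ⊕ 0x1A = 0xD5
  0xD5 ⊕ 0xB8 = 0x6D
  0x6D ⊕ 0xB7 = 0xDA
  0xDA ⊕ 0xC8 = 0x12
  0x12 ⊕ 0x9F = 0x8D
  0x8D ⊕ 0x96 = 0x1B
  0x1B ⊕ 0xBD = 0xA6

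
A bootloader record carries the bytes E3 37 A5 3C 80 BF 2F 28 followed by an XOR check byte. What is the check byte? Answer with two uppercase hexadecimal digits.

XOR the bytes together:
  start with 0xE3
  0xE3 ⊕ 0x37 = 0xD4
  0xD4 ⊕ 0xA5 = 0x71
  0x71 ⊕ 0x3C = 0x4D
  0x4D ⊕ 0x80 = 0xCD
  0xCD ⊕ 0xBF = 0x72
  0x72 ⊕ 0x2F = 0x5D
  0x5D ⊕ 0x28 = 0x75

75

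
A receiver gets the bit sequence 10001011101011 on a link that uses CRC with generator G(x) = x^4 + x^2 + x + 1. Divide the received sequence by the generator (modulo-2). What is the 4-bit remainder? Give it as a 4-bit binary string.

0000

Modulo-2 division of 10001011101011 by 10111:
  pos 0: 10001 XOR 10111 = 00110
  pos 2: 11001 XOR 10111 = 01110
  pos 3: 11101 XOR 10111 = 01010
  pos 4: 10101 XOR 10111 = 00010
  pos 7: 10010 XOR 10111 = 00101
  pos 9: 10111 XOR 10111 = 00000
Remainder = 0000 (zero — the frame passes the CRC check).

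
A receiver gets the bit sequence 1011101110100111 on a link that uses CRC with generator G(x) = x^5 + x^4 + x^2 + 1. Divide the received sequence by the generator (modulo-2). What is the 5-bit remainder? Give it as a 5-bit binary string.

Modulo-2 division of 1011101110100111 by 110101:
  pos 0: 101110 XOR 110101 = 011011
  pos 1: 110111 XOR 110101 = 000010
  pos 5: 101101 XOR 110101 = 011000
  pos 6: 110000 XOR 110101 = 000101
  pos 9: 101011 XOR 110101 = 011110
  pos 10: 111101 XOR 110101 = 001000
Remainder = 01000 (nonzero — an error is detected).

01000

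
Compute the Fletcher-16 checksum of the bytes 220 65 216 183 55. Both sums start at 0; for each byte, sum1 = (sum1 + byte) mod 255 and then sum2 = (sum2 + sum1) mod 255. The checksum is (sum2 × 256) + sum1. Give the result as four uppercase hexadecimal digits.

Running sums (mod 255):
  after byte 0 (220): sum1=220, sum2=220
  after byte 1 (65): sum1=30, sum2=250
  after byte 2 (216): sum1=246, sum2=241
  after byte 3 (183): sum1=174, sum2=160
  after byte 4 (55): sum1=229, sum2=134
Checksum = sum2·256 + sum1 = 134·256 + 229 = 34533 = 0x86E5.

86E5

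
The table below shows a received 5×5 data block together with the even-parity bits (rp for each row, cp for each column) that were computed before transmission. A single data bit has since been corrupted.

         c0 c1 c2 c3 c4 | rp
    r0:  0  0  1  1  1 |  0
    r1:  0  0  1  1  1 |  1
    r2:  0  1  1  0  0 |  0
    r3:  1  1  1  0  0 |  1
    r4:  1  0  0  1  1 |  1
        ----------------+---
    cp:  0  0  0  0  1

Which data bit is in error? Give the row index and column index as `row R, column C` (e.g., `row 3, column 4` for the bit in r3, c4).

Recompute each row's even parity and compare to rp:
  r0: data parity 1, sent rp 0 → mismatch
  r1: data parity 1, sent rp 1 → ok
  r2: data parity 0, sent rp 0 → ok
  r3: data parity 1, sent rp 1 → ok
  r4: data parity 1, sent rp 1 → ok
Recompute each column's even parity and compare to cp:
  c0: data parity 0, sent cp 0 → ok
  c1: data parity 0, sent cp 0 → ok
  c2: data parity 0, sent cp 0 → ok
  c3: data parity 1, sent cp 0 → mismatch
  c4: data parity 1, sent cp 1 → ok
Exactly one row (r0) and one column (c3) fail → the flipped bit is at their intersection.

row 0, column 3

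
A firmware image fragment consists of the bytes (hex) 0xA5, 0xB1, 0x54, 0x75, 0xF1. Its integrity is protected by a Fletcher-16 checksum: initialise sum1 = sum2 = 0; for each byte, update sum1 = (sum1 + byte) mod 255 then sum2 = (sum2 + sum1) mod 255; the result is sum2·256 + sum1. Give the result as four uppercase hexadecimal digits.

DC13

Running sums (mod 255):
  after byte 0 (0xA5): sum1=165, sum2=165
  after byte 1 (0xB1): sum1=87, sum2=252
  after byte 2 (0x54): sum1=171, sum2=168
  after byte 3 (0x75): sum1=33, sum2=201
  after byte 4 (0xF1): sum1=19, sum2=220
Checksum = sum2·256 + sum1 = 220·256 + 19 = 56339 = 0xDC13.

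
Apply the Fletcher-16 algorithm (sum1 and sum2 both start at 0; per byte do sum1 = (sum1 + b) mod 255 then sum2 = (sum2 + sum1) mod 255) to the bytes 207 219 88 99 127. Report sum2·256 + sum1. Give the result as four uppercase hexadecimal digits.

CDE6

Running sums (mod 255):
  after byte 0 (207): sum1=207, sum2=207
  after byte 1 (219): sum1=171, sum2=123
  after byte 2 (88): sum1=4, sum2=127
  after byte 3 (99): sum1=103, sum2=230
  after byte 4 (127): sum1=230, sum2=205
Checksum = sum2·256 + sum1 = 205·256 + 230 = 52710 = 0xCDE6.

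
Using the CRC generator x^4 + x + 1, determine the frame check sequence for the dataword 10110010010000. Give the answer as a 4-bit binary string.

0111

Append 4 zeros: 101100100100000000. Divide by 10011 (XOR where the leading bit is 1):
  pos 0: 10110 XOR 10011 = 00101
  pos 2: 10101 XOR 10011 = 00110
  pos 4: 11000 XOR 10011 = 01011
  pos 5: 10111 XOR 10011 = 00100
  pos 7: 10000 XOR 10011 = 00011
  pos 10: 11000 XOR 10011 = 01011
  pos 11: 10110 XOR 10011 = 00101
  pos 13: 10100 XOR 10011 = 00111
Remainder (last 4 bits) = 0111. This is the CRC / FCS.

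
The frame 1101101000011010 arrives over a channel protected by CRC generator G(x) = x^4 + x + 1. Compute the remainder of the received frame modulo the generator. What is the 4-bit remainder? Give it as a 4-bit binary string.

1010

Modulo-2 division of 1101101000011010 by 10011:
  pos 0: 11011 XOR 10011 = 01000
  pos 1: 10000 XOR 10011 = 00011
  pos 4: 11100 XOR 10011 = 01111
  pos 5: 11110 XOR 10011 = 01101
  pos 6: 11010 XOR 10011 = 01001
  pos 7: 10011 XOR 10011 = 00000
Remainder = 1010 (nonzero — an error is detected).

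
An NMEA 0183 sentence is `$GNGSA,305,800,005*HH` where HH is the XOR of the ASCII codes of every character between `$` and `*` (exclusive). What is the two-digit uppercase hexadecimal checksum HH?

4B

XOR the ASCII codes of the payload characters:
  'G' = 0x47 → acc = 0x47
  'N' = 0x4E → acc = 0x09
  'G' = 0x47 → acc = 0x4E
  'S' = 0x53 → acc = 0x1D
  'A' = 0x41 → acc = 0x5C
  ',' = 0x2C → acc = 0x70
  '3' = 0x33 → acc = 0x43
  '0' = 0x30 → acc = 0x73
  '5' = 0x35 → acc = 0x46
  ',' = 0x2C → acc = 0x6A
  '8' = 0x38 → acc = 0x52
  '0' = 0x30 → acc = 0x62
  '0' = 0x30 → acc = 0x52
  ',' = 0x2C → acc = 0x7E
  '0' = 0x30 → acc = 0x4E
  '0' = 0x30 → acc = 0x7E
  '5' = 0x35 → acc = 0x4B
Checksum = 0x4B.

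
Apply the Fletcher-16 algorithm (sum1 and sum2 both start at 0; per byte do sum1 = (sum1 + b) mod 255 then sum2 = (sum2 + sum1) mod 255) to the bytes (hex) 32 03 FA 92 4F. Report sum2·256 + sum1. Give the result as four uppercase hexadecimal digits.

6C12

Running sums (mod 255):
  after byte 0 (32): sum1=50, sum2=50
  after byte 1 (03): sum1=53, sum2=103
  after byte 2 (FA): sum1=48, sum2=151
  after byte 3 (92): sum1=194, sum2=90
  after byte 4 (4F): sum1=18, sum2=108
Checksum = sum2·256 + sum1 = 108·256 + 18 = 27666 = 0x6C12.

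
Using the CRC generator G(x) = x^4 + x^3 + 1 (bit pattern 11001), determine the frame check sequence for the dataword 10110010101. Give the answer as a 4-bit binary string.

Append 4 zeros: 101100101010000. Divide by 11001 (XOR where the leading bit is 1):
  pos 0: 10110 XOR 11001 = 01111
  pos 1: 11110 XOR 11001 = 00111
  pos 3: 11110 XOR 11001 = 00111
  pos 5: 11110 XOR 11001 = 00111
  pos 7: 11110 XOR 11001 = 00111
  pos 9: 11100 XOR 11001 = 00101
Remainder (last 4 bits) = 1010. This is the CRC / FCS.

1010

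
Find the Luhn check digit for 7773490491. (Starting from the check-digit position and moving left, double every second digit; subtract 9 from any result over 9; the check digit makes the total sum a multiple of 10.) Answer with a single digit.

Partial digits right→left: 1 9 4 0 9 4 3 7 7 7
Double every second digit counting from the check-digit position (so the 1st, 3rd, 5th, ... of the partial from the right).
  doubled (with −9 where >9): 2 8 9 6 5 → sum 30
  kept as-is: 9 0 4 7 7 → sum 27
Total = 30 + 27 = 57.
Check digit = (10 − (57 mod 10)) mod 10 = 3.

3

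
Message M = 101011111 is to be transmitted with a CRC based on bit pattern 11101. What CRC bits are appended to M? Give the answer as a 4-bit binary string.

Append 4 zeros: 1010111110000. Divide by 11101 (XOR where the leading bit is 1):
  pos 0: 10101 XOR 11101 = 01000
  pos 1: 10001 XOR 11101 = 01100
  pos 2: 11001 XOR 11101 = 00100
  pos 4: 10011 XOR 11101 = 01110
  pos 5: 11100 XOR 11101 = 00001
Remainder (last 4 bits) = 1000. This is the CRC / FCS.

1000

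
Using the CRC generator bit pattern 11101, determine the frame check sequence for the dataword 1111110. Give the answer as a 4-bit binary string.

Append 4 zeros: 11111100000. Divide by 11101 (XOR where the leading bit is 1):
  pos 0: 11111 XOR 11101 = 00010
  pos 3: 10100 XOR 11101 = 01001
  pos 4: 10010 XOR 11101 = 01111
  pos 5: 11110 XOR 11101 = 00011
Remainder (last 4 bits) = 0110. This is the CRC / FCS.

0110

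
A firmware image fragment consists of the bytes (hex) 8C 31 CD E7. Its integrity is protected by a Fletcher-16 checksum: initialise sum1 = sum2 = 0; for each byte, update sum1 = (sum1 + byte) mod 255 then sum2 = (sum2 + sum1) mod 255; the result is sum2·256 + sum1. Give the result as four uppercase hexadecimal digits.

Running sums (mod 255):
  after byte 0 (8C): sum1=140, sum2=140
  after byte 1 (31): sum1=189, sum2=74
  after byte 2 (CD): sum1=139, sum2=213
  after byte 3 (E7): sum1=115, sum2=73
Checksum = sum2·256 + sum1 = 73·256 + 115 = 18803 = 0x4973.

4973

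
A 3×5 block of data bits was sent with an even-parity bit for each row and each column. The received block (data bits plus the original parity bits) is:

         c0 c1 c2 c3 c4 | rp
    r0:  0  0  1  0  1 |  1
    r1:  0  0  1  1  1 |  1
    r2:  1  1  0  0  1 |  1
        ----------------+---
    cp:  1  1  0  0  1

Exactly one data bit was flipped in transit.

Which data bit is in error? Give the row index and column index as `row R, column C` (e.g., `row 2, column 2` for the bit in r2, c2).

row 0, column 3

Recompute each row's even parity and compare to rp:
  r0: data parity 0, sent rp 1 → mismatch
  r1: data parity 1, sent rp 1 → ok
  r2: data parity 1, sent rp 1 → ok
Recompute each column's even parity and compare to cp:
  c0: data parity 1, sent cp 1 → ok
  c1: data parity 1, sent cp 1 → ok
  c2: data parity 0, sent cp 0 → ok
  c3: data parity 1, sent cp 0 → mismatch
  c4: data parity 1, sent cp 1 → ok
Exactly one row (r0) and one column (c3) fail → the flipped bit is at their intersection.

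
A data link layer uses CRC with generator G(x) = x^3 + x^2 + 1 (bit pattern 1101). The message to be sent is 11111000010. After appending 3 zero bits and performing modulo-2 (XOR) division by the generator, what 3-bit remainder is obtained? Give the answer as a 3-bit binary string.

100

Append 3 zeros: 11111000010000. Divide by 1101 (XOR where the leading bit is 1):
  pos 0: 1111 XOR 1101 = 0010
  pos 2: 1010 XOR 1101 = 0111
  pos 3: 1110 XOR 1101 = 0011
  pos 5: 1100 XOR 1101 = 0001
  pos 8: 1100 XOR 1101 = 0001
Remainder (last 3 bits) = 100. This is the CRC / FCS.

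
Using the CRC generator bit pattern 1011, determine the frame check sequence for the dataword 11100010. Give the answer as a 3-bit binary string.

Append 3 zeros: 11100010000. Divide by 1011 (XOR where the leading bit is 1):
  pos 0: 1110 XOR 1011 = 0101
  pos 1: 1010 XOR 1011 = 0001
  pos 4: 1010 XOR 1011 = 0001
  pos 7: 1000 XOR 1011 = 0011
Remainder (last 3 bits) = 011. This is the CRC / FCS.

011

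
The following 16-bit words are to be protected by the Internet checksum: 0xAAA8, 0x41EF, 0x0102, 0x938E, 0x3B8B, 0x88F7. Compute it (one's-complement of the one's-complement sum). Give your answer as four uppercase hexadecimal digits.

BA54

One's-complement addition (fold any carry out of bit 15 back into bit 0):
  0xAAA8 + 0x41EF = 0x0EC97
  0xEC97 + 0x0102 = 0x0ED99
  0xED99 + 0x938E = 0x18127 → wrap carry → 0x8128
  0x8128 + 0x3B8B = 0x0BCB3
  0xBCB3 + 0x88F7 = 0x145AA → wrap carry → 0x45AB
One's-complement sum = 0x45AB.
Checksum = ~0x45AB & 0xFFFF = 0xBA54.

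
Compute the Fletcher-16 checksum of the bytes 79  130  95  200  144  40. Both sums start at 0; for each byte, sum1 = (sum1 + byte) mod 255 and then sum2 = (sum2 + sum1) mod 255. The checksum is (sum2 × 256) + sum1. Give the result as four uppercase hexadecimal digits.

89B2

Running sums (mod 255):
  after byte 0 (79): sum1=79, sum2=79
  after byte 1 (130): sum1=209, sum2=33
  after byte 2 (95): sum1=49, sum2=82
  after byte 3 (200): sum1=249, sum2=76
  after byte 4 (144): sum1=138, sum2=214
  after byte 5 (40): sum1=178, sum2=137
Checksum = sum2·256 + sum1 = 137·256 + 178 = 35250 = 0x89B2.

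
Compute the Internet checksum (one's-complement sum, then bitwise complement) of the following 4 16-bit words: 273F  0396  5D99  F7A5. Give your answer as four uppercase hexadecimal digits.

One's-complement addition (fold any carry out of bit 15 back into bit 0):
  0x273F + 0x0396 = 0x02AD5
  0x2AD5 + 0x5D99 = 0x0886E
  0x886E + 0xF7A5 = 0x18013 → wrap carry → 0x8014
One's-complement sum = 0x8014.
Checksum = ~0x8014 & 0xFFFF = 0x7FEB.

7FEB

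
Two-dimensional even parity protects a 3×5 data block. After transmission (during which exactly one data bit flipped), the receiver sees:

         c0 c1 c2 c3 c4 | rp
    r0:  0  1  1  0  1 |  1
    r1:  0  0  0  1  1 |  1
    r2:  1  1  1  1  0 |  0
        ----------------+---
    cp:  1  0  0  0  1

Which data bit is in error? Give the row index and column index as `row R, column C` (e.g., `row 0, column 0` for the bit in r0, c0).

row 1, column 4

Recompute each row's even parity and compare to rp:
  r0: data parity 1, sent rp 1 → ok
  r1: data parity 0, sent rp 1 → mismatch
  r2: data parity 0, sent rp 0 → ok
Recompute each column's even parity and compare to cp:
  c0: data parity 1, sent cp 1 → ok
  c1: data parity 0, sent cp 0 → ok
  c2: data parity 0, sent cp 0 → ok
  c3: data parity 0, sent cp 0 → ok
  c4: data parity 0, sent cp 1 → mismatch
Exactly one row (r1) and one column (c4) fail → the flipped bit is at their intersection.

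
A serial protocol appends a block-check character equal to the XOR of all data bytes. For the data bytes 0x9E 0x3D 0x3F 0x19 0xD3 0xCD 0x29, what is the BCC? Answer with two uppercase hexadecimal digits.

XOR the bytes together:
  start with 0x9E
  0x9E ⊕ 0x3D = 0xA3
  0xA3 ⊕ 0x3F = 0x9C
  0x9C ⊕ 0x19 = 0x85
  0x85 ⊕ 0xD3 = 0x56
  0x56 ⊕ 0xCD = 0x9B
  0x9B ⊕ 0x29 = 0xB2

B2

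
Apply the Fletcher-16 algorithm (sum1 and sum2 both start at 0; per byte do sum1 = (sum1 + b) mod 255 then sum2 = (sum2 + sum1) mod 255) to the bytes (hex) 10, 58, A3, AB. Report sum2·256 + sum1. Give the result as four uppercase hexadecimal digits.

3CB7

Running sums (mod 255):
  after byte 0 (10): sum1=16, sum2=16
  after byte 1 (58): sum1=104, sum2=120
  after byte 2 (A3): sum1=12, sum2=132
  after byte 3 (AB): sum1=183, sum2=60
Checksum = sum2·256 + sum1 = 60·256 + 183 = 15543 = 0x3CB7.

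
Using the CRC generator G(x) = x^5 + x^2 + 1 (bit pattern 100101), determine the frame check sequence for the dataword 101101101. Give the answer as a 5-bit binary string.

Append 5 zeros: 10110110100000. Divide by 100101 (XOR where the leading bit is 1):
  pos 0: 101101 XOR 100101 = 001000
  pos 2: 100010 XOR 100101 = 000111
  pos 5: 111100 XOR 100101 = 011001
  pos 6: 110010 XOR 100101 = 010111
  pos 7: 101110 XOR 100101 = 001011
Remainder (last 5 bits) = 10110. This is the CRC / FCS.

10110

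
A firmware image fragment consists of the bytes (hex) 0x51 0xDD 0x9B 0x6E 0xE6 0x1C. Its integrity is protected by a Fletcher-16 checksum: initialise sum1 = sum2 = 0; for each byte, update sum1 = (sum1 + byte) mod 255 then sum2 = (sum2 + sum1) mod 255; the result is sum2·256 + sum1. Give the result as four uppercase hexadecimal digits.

E03C

Running sums (mod 255):
  after byte 0 (0x51): sum1=81, sum2=81
  after byte 1 (0xDD): sum1=47, sum2=128
  after byte 2 (0x9B): sum1=202, sum2=75
  after byte 3 (0x6E): sum1=57, sum2=132
  after byte 4 (0xE6): sum1=32, sum2=164
  after byte 5 (0x1C): sum1=60, sum2=224
Checksum = sum2·256 + sum1 = 224·256 + 60 = 57404 = 0xE03C.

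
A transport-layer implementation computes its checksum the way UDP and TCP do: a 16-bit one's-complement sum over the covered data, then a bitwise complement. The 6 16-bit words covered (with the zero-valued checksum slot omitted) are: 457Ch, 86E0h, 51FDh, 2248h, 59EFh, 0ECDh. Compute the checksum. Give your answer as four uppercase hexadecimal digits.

One's-complement addition (fold any carry out of bit 15 back into bit 0):
  0x457C + 0x86E0 = 0x0CC5C
  0xCC5C + 0x51FD = 0x11E59 → wrap carry → 0x1E5A
  0x1E5A + 0x2248 = 0x040A2
  0x40A2 + 0x59EF = 0x09A91
  0x9A91 + 0x0ECD = 0x0A95E
One's-complement sum = 0xA95E.
Checksum = ~0xA95E & 0xFFFF = 0x56A1.

56A1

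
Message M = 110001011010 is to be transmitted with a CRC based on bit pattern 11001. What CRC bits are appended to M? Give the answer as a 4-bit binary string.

Append 4 zeros: 1100010110100000. Divide by 11001 (XOR where the leading bit is 1):
  pos 0: 11000 XOR 11001 = 00001
  pos 4: 11011 XOR 11001 = 00010
  pos 7: 10010 XOR 11001 = 01011
  pos 8: 10110 XOR 11001 = 01111
  pos 9: 11110 XOR 11001 = 00111
  pos 11: 11100 XOR 11001 = 00101
Remainder (last 4 bits) = 0101. This is the CRC / FCS.

0101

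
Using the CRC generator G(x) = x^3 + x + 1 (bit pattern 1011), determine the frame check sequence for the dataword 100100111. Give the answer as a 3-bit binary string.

Append 3 zeros: 100100111000. Divide by 1011 (XOR where the leading bit is 1):
  pos 0: 1001 XOR 1011 = 0010
  pos 2: 1000 XOR 1011 = 0011
  pos 4: 1111 XOR 1011 = 0100
  pos 5: 1001 XOR 1011 = 0010
  pos 7: 1000 XOR 1011 = 0011
Remainder (last 3 bits) = 110. This is the CRC / FCS.

110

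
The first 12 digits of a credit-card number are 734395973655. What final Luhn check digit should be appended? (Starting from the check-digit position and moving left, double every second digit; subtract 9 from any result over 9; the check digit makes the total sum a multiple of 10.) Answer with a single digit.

Partial digits right→left: 5 5 6 3 7 9 5 9 3 4 3 7
Double every second digit counting from the check-digit position (so the 1st, 3rd, 5th, ... of the partial from the right).
  doubled (with −9 where >9): 1 3 5 1 6 6 → sum 22
  kept as-is: 5 3 9 9 4 7 → sum 37
Total = 22 + 37 = 59.
Check digit = (10 − (59 mod 10)) mod 10 = 1.

1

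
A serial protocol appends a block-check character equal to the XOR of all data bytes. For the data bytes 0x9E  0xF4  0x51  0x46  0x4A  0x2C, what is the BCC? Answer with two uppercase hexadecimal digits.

1B

XOR the bytes together:
  start with 0x9E
  0x9E ⊕ 0xF4 = 0x6A
  0x6A ⊕ 0x51 = 0x3B
  0x3B ⊕ 0x46 = 0x7D
  0x7D ⊕ 0x4A = 0x37
  0x37 ⊕ 0x2C = 0x1B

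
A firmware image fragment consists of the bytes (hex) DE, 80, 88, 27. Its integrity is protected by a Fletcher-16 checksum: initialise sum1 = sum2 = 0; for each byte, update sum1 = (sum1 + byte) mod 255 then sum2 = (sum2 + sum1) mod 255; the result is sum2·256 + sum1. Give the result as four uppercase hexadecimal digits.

Running sums (mod 255):
  after byte 0 (DE): sum1=222, sum2=222
  after byte 1 (80): sum1=95, sum2=62
  after byte 2 (88): sum1=231, sum2=38
  after byte 3 (27): sum1=15, sum2=53
Checksum = sum2·256 + sum1 = 53·256 + 15 = 13583 = 0x350F.

350F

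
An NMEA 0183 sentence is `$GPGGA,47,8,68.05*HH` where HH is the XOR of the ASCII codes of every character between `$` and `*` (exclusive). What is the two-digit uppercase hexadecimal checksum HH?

XOR the ASCII codes of the payload characters:
  'G' = 0x47 → acc = 0x47
  'P' = 0x50 → acc = 0x17
  'G' = 0x47 → acc = 0x50
  'G' = 0x47 → acc = 0x17
  'A' = 0x41 → acc = 0x56
  ',' = 0x2C → acc = 0x7A
  '4' = 0x34 → acc = 0x4E
  '7' = 0x37 → acc = 0x79
  ',' = 0x2C → acc = 0x55
  '8' = 0x38 → acc = 0x6D
  ',' = 0x2C → acc = 0x41
  '6' = 0x36 → acc = 0x77
  '8' = 0x38 → acc = 0x4F
  '.' = 0x2E → acc = 0x61
  '0' = 0x30 → acc = 0x51
  '5' = 0x35 → acc = 0x64
Checksum = 0x64.

64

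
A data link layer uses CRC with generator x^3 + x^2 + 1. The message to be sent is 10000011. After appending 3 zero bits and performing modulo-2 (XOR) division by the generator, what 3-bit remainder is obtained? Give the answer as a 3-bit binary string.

Append 3 zeros: 10000011000. Divide by 1101 (XOR where the leading bit is 1):
  pos 0: 1000 XOR 1101 = 0101
  pos 1: 1010 XOR 1101 = 0111
  pos 2: 1110 XOR 1101 = 0011
  pos 4: 1111 XOR 1101 = 0010
  pos 6: 1000 XOR 1101 = 0101
  pos 7: 1010 XOR 1101 = 0111
Remainder (last 3 bits) = 111. This is the CRC / FCS.

111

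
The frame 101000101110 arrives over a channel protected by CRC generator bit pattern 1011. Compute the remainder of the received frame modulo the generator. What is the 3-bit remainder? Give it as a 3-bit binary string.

000

Modulo-2 division of 101000101110 by 1011:
  pos 0: 1010 XOR 1011 = 0001
  pos 3: 1001 XOR 1011 = 0010
  pos 5: 1001 XOR 1011 = 0010
  pos 7: 1011 XOR 1011 = 0000
Remainder = 000 (zero — the frame passes the CRC check).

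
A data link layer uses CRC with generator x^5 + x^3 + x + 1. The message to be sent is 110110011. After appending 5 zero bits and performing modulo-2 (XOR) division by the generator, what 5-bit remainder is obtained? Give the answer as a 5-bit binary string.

10111

Append 5 zeros: 11011001100000. Divide by 101011 (XOR where the leading bit is 1):
  pos 0: 110110 XOR 101011 = 011101
  pos 1: 111010 XOR 101011 = 010001
  pos 2: 100011 XOR 101011 = 001000
  pos 4: 100010 XOR 101011 = 001001
  pos 6: 100100 XOR 101011 = 001111
  pos 8: 111100 XOR 101011 = 010111
Remainder (last 5 bits) = 10111. This is the CRC / FCS.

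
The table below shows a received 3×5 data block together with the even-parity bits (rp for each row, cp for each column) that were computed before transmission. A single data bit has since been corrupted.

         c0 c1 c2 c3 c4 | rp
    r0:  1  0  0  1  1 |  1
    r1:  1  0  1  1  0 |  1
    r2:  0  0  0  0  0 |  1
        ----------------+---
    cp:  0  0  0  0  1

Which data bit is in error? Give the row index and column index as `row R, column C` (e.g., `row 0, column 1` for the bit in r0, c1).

Recompute each row's even parity and compare to rp:
  r0: data parity 1, sent rp 1 → ok
  r1: data parity 1, sent rp 1 → ok
  r2: data parity 0, sent rp 1 → mismatch
Recompute each column's even parity and compare to cp:
  c0: data parity 0, sent cp 0 → ok
  c1: data parity 0, sent cp 0 → ok
  c2: data parity 1, sent cp 0 → mismatch
  c3: data parity 0, sent cp 0 → ok
  c4: data parity 1, sent cp 1 → ok
Exactly one row (r2) and one column (c2) fail → the flipped bit is at their intersection.

row 2, column 2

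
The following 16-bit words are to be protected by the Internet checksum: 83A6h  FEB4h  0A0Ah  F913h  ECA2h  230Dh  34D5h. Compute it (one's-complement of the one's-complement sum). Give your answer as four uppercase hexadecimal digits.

One's-complement addition (fold any carry out of bit 15 back into bit 0):
  0x83A6 + 0xFEB4 = 0x1825A → wrap carry → 0x825B
  0x825B + 0x0A0A = 0x08C65
  0x8C65 + 0xF913 = 0x18578 → wrap carry → 0x8579
  0x8579 + 0xECA2 = 0x1721B → wrap carry → 0x721C
  0x721C + 0x230D = 0x09529
  0x9529 + 0x34D5 = 0x0C9FE
One's-complement sum = 0xC9FE.
Checksum = ~0xC9FE & 0xFFFF = 0x3601.

3601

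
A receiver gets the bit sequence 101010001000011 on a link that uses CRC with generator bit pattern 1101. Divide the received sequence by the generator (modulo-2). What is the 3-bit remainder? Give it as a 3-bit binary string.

010

Modulo-2 division of 101010001000011 by 1101:
  pos 0: 1010 XOR 1101 = 0111
  pos 1: 1111 XOR 1101 = 0010
  pos 3: 1000 XOR 1101 = 0101
  pos 4: 1010 XOR 1101 = 0111
  pos 5: 1111 XOR 1101 = 0010
  pos 7: 1000 XOR 1101 = 0101
  pos 8: 1010 XOR 1101 = 0111
  pos 9: 1110 XOR 1101 = 0011
  pos 11: 1111 XOR 1101 = 0010
Remainder = 010 (nonzero — an error is detected).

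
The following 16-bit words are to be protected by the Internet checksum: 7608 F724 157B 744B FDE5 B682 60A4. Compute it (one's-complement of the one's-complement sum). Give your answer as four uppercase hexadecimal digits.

One's-complement addition (fold any carry out of bit 15 back into bit 0):
  0x7608 + 0xF724 = 0x16D2C → wrap carry → 0x6D2D
  0x6D2D + 0x157B = 0x082A8
  0x82A8 + 0x744B = 0x0F6F3
  0xF6F3 + 0xFDE5 = 0x1F4D8 → wrap carry → 0xF4D9
  0xF4D9 + 0xB682 = 0x1AB5B → wrap carry → 0xAB5C
  0xAB5C + 0x60A4 = 0x10C00 → wrap carry → 0x0C01
One's-complement sum = 0x0C01.
Checksum = ~0x0C01 & 0xFFFF = 0xF3FE.

F3FE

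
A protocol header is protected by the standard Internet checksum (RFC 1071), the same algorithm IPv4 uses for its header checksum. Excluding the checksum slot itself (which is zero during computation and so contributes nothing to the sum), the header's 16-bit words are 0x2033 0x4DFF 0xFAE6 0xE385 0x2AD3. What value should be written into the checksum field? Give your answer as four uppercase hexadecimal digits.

One's-complement addition (fold any carry out of bit 15 back into bit 0):
  0x2033 + 0x4DFF = 0x06E32
  0x6E32 + 0xFAE6 = 0x16918 → wrap carry → 0x6919
  0x6919 + 0xE385 = 0x14C9E → wrap carry → 0x4C9F
  0x4C9F + 0x2AD3 = 0x07772
One's-complement sum = 0x7772.
Checksum = ~0x7772 & 0xFFFF = 0x888D.

888D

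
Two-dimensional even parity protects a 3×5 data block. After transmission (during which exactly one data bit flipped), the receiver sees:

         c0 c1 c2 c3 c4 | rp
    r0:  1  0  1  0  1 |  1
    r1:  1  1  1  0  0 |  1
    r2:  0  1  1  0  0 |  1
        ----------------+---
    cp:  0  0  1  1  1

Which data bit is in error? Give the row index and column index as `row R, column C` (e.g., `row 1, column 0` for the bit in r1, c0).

row 2, column 3

Recompute each row's even parity and compare to rp:
  r0: data parity 1, sent rp 1 → ok
  r1: data parity 1, sent rp 1 → ok
  r2: data parity 0, sent rp 1 → mismatch
Recompute each column's even parity and compare to cp:
  c0: data parity 0, sent cp 0 → ok
  c1: data parity 0, sent cp 0 → ok
  c2: data parity 1, sent cp 1 → ok
  c3: data parity 0, sent cp 1 → mismatch
  c4: data parity 1, sent cp 1 → ok
Exactly one row (r2) and one column (c3) fail → the flipped bit is at their intersection.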